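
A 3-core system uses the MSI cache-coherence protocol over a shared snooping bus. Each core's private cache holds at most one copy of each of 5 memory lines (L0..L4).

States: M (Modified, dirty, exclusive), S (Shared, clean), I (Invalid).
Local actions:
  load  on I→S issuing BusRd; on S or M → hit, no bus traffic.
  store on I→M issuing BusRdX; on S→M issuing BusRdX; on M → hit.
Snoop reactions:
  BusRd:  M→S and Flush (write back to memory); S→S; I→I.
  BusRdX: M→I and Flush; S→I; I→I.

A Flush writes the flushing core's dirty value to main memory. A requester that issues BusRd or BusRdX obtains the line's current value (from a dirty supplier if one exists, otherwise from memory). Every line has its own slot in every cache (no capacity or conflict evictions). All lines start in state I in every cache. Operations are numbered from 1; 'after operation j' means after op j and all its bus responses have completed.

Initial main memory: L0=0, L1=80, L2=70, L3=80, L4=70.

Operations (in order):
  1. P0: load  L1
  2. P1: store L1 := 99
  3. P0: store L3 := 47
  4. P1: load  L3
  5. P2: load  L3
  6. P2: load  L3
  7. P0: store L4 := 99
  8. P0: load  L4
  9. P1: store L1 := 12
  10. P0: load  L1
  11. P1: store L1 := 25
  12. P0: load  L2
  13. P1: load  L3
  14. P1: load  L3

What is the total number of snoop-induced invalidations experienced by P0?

invalidations = 2

1. P0: load  L1  bus=[BusRd]  L1: P0=S P1=I P2=I  mem[L1]=80
2. P1: store L1 := 99  bus=[BusRdX]  L1: P0=I P1=M P2=I  mem[L1]=80
3. P0: store L3 := 47  bus=[BusRdX]  L3: P0=M P1=I P2=I  mem[L3]=80
4. P1: load  L3  bus=[BusRd,Flush]  L3: P0=S P1=S P2=I  mem[L3]=47
5. P2: load  L3  bus=[BusRd]  L3: P0=S P1=S P2=S  mem[L3]=47
6. P2: load  L3  bus=[-]  L3: P0=S P1=S P2=S  mem[L3]=47
7. P0: store L4 := 99  bus=[BusRdX]  L4: P0=M P1=I P2=I  mem[L4]=70
8. P0: load  L4  bus=[-]  L4: P0=M P1=I P2=I  mem[L4]=70
9. P1: store L1 := 12  bus=[-]  L1: P0=I P1=M P2=I  mem[L1]=80
10. P0: load  L1  bus=[BusRd,Flush]  L1: P0=S P1=S P2=I  mem[L1]=12
11. P1: store L1 := 25  bus=[BusRdX]  L1: P0=I P1=M P2=I  mem[L1]=12
12. P0: load  L2  bus=[BusRd]  L2: P0=S P1=I P2=I  mem[L2]=70
13. P1: load  L3  bus=[-]  L3: P0=S P1=S P2=S  mem[L3]=47
14. P1: load  L3  bus=[-]  L3: P0=S P1=S P2=S  mem[L3]=47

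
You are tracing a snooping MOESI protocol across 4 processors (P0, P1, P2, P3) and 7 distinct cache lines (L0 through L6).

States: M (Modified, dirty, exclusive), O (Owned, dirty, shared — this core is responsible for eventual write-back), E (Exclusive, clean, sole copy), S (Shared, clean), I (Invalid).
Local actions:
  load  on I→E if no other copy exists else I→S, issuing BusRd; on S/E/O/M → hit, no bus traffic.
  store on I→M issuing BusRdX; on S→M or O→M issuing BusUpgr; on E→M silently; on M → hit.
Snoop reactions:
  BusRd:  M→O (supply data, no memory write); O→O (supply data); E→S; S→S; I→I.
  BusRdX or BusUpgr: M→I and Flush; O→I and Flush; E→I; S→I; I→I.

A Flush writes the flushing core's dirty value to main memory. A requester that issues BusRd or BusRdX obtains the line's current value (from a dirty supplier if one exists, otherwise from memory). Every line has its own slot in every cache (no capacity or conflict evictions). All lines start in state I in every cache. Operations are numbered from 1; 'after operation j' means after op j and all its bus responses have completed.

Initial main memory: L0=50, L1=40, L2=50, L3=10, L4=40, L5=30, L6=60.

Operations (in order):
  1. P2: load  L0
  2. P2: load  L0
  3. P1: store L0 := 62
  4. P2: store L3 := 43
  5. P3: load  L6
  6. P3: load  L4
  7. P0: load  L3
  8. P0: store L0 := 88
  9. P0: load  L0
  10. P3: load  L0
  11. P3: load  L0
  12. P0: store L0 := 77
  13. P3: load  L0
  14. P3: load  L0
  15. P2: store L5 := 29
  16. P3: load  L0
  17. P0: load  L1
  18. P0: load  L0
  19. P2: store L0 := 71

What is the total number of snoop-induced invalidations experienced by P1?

[1] P2: load  L0 | P0:I, P1:I, P2:E(50), P3:I | bus: BusRd
[2] P2: load  L0 | P0:I, P1:I, P2:E(50), P3:I | bus: none
[3] P1: store L0 := 62 | P0:I, P1:M(62), P2:I, P3:I | bus: BusRdX
[4] P2: store L3 := 43 | P0:I, P1:I, P2:M(43), P3:I | bus: BusRdX
[5] P3: load  L6 | P0:I, P1:I, P2:I, P3:E(60) | bus: BusRd
[6] P3: load  L4 | P0:I, P1:I, P2:I, P3:E(40) | bus: BusRd
[7] P0: load  L3 | P0:S(43), P1:I, P2:O(43), P3:I | bus: BusRd
[8] P0: store L0 := 88 | P0:M(88), P1:I, P2:I, P3:I | bus: BusRdX,Flush
[9] P0: load  L0 | P0:M(88), P1:I, P2:I, P3:I | bus: none
[10] P3: load  L0 | P0:O(88), P1:I, P2:I, P3:S(88) | bus: BusRd
[11] P3: load  L0 | P0:O(88), P1:I, P2:I, P3:S(88) | bus: none
[12] P0: store L0 := 77 | P0:M(77), P1:I, P2:I, P3:I | bus: BusUpgr
[13] P3: load  L0 | P0:O(77), P1:I, P2:I, P3:S(77) | bus: BusRd
[14] P3: load  L0 | P0:O(77), P1:I, P2:I, P3:S(77) | bus: none
[15] P2: store L5 := 29 | P0:I, P1:I, P2:M(29), P3:I | bus: BusRdX
[16] P3: load  L0 | P0:O(77), P1:I, P2:I, P3:S(77) | bus: none
[17] P0: load  L1 | P0:E(40), P1:I, P2:I, P3:I | bus: BusRd
[18] P0: load  L0 | P0:O(77), P1:I, P2:I, P3:S(77) | bus: none
[19] P2: store L0 := 71 | P0:I, P1:I, P2:M(71), P3:I | bus: BusRdX,Flush

invalidations = 1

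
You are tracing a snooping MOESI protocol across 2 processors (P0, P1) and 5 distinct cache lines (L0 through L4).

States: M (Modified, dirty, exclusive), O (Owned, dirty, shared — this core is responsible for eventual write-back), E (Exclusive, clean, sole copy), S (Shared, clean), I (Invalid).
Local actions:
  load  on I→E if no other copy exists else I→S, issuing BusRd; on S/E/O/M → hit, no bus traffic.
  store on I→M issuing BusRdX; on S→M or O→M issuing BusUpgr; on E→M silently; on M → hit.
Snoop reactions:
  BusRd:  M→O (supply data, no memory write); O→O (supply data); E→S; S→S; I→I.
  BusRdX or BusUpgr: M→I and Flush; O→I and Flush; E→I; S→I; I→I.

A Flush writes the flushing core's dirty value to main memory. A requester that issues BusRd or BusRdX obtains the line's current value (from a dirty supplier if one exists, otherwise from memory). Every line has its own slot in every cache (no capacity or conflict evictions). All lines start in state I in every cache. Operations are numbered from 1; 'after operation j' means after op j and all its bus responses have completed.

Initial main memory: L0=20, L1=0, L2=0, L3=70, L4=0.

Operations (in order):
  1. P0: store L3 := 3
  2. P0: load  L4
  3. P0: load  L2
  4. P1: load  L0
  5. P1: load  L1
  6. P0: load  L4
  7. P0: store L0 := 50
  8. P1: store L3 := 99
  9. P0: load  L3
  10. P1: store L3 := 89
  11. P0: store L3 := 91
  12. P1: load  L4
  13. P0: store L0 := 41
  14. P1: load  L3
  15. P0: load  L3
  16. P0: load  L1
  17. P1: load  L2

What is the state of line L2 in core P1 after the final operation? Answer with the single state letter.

[1] P0: store L3 := 3 | P0:M(3), P1:I | bus: BusRdX
[2] P0: load  L4 | P0:E(0), P1:I | bus: BusRd
[3] P0: load  L2 | P0:E(0), P1:I | bus: BusRd
[4] P1: load  L0 | P0:I, P1:E(20) | bus: BusRd
[5] P1: load  L1 | P0:I, P1:E(0) | bus: BusRd
[6] P0: load  L4 | P0:E(0), P1:I | bus: none
[7] P0: store L0 := 50 | P0:M(50), P1:I | bus: BusRdX
[8] P1: store L3 := 99 | P0:I, P1:M(99) | bus: BusRdX,Flush
[9] P0: load  L3 | P0:S(99), P1:O(99) | bus: BusRd
[10] P1: store L3 := 89 | P0:I, P1:M(89) | bus: BusUpgr
[11] P0: store L3 := 91 | P0:M(91), P1:I | bus: BusRdX,Flush
[12] P1: load  L4 | P0:S(0), P1:S(0) | bus: BusRd
[13] P0: store L0 := 41 | P0:M(41), P1:I | bus: none
[14] P1: load  L3 | P0:O(91), P1:S(91) | bus: BusRd
[15] P0: load  L3 | P0:O(91), P1:S(91) | bus: none
[16] P0: load  L1 | P0:S(0), P1:S(0) | bus: BusRd
[17] P1: load  L2 | P0:S(0), P1:S(0) | bus: BusRd

state = S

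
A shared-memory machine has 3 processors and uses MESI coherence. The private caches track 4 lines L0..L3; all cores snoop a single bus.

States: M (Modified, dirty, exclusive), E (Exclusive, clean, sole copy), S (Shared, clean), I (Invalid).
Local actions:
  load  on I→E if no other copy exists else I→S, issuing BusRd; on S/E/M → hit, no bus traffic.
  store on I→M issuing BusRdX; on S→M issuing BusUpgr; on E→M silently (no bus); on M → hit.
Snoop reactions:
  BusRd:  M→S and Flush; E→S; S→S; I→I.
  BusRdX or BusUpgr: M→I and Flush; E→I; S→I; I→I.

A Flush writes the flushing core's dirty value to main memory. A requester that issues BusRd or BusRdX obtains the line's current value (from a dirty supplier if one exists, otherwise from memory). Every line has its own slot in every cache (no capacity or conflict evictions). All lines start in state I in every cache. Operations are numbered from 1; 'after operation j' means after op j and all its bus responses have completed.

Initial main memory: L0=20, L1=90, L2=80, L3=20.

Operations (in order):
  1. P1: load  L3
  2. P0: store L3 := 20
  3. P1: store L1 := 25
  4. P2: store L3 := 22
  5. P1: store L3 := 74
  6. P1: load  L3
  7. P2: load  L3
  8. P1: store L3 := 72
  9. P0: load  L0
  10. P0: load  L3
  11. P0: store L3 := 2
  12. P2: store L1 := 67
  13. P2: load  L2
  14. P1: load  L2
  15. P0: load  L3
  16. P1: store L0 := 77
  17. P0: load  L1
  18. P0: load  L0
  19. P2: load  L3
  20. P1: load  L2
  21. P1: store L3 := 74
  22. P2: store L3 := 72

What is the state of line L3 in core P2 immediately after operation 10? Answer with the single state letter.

state = I

  op1 P1: load  L3 → I/E/I on L3; bus BusRd; mem=20
  op2 P0: store L3 := 20 → M/I/I on L3; bus BusRdX; mem=20
  op3 P1: store L1 := 25 → I/M/I on L1; bus BusRdX; mem=90
  op4 P2: store L3 := 22 → I/I/M on L3; bus BusRdX Flush; mem=20
  op5 P1: store L3 := 74 → I/M/I on L3; bus BusRdX Flush; mem=22
  op6 P1: load  L3 → I/M/I on L3; bus (none); mem=22
  op7 P2: load  L3 → I/S/S on L3; bus BusRd Flush; mem=74
  op8 P1: store L3 := 72 → I/M/I on L3; bus BusUpgr; mem=74
  op9 P0: load  L0 → E/I/I on L0; bus BusRd; mem=20
  op10 P0: load  L3 → S/S/I on L3; bus BusRd Flush; mem=72
  op11 P0: store L3 := 2 → M/I/I on L3; bus BusUpgr; mem=72
  op12 P2: store L1 := 67 → I/I/M on L1; bus BusRdX Flush; mem=25
  op13 P2: load  L2 → I/I/E on L2; bus BusRd; mem=80
  op14 P1: load  L2 → I/S/S on L2; bus BusRd; mem=80
  op15 P0: load  L3 → M/I/I on L3; bus (none); mem=72
  op16 P1: store L0 := 77 → I/M/I on L0; bus BusRdX; mem=20
  op17 P0: load  L1 → S/I/S on L1; bus BusRd Flush; mem=67
  op18 P0: load  L0 → S/S/I on L0; bus BusRd Flush; mem=77
  op19 P2: load  L3 → S/I/S on L3; bus BusRd Flush; mem=2
  op20 P1: load  L2 → I/S/S on L2; bus (none); mem=80
  op21 P1: store L3 := 74 → I/M/I on L3; bus BusRdX; mem=2
  op22 P2: store L3 := 72 → I/I/M on L3; bus BusRdX Flush; mem=74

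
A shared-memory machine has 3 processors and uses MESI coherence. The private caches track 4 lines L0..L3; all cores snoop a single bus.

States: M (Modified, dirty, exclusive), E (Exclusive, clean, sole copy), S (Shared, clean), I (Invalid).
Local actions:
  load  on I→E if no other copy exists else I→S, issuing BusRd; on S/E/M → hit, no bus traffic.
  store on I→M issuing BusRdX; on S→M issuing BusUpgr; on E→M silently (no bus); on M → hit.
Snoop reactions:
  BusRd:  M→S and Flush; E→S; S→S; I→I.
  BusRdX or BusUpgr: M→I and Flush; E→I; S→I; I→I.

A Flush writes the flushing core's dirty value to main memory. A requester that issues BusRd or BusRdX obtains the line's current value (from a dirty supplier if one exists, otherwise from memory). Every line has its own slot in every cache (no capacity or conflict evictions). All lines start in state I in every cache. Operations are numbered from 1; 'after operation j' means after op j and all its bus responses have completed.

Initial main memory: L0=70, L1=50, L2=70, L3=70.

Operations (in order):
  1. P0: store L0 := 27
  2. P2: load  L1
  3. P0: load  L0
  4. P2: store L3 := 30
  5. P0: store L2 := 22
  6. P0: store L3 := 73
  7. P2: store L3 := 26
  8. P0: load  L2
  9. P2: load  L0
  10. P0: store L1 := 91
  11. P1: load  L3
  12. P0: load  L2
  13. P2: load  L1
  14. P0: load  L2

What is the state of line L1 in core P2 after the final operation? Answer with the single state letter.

state = S

step 1: P0: store L0 := 27  ⟶  MII  (L0)  txn=BusRdX  M[L0]=70
step 2: P2: load  L1  ⟶  IIE  (L1)  txn=BusRd  M[L1]=50
step 3: P0: load  L0  ⟶  MII  (L0)  txn=∅  M[L0]=70
step 4: P2: store L3 := 30  ⟶  IIM  (L3)  txn=BusRdX  M[L3]=70
step 5: P0: store L2 := 22  ⟶  MII  (L2)  txn=BusRdX  M[L2]=70
step 6: P0: store L3 := 73  ⟶  MII  (L3)  txn=BusRdX+Flush  M[L3]=30
step 7: P2: store L3 := 26  ⟶  IIM  (L3)  txn=BusRdX+Flush  M[L3]=73
step 8: P0: load  L2  ⟶  MII  (L2)  txn=∅  M[L2]=70
step 9: P2: load  L0  ⟶  SIS  (L0)  txn=BusRd+Flush  M[L0]=27
step 10: P0: store L1 := 91  ⟶  MII  (L1)  txn=BusRdX  M[L1]=50
step 11: P1: load  L3  ⟶  ISS  (L3)  txn=BusRd+Flush  M[L3]=26
step 12: P0: load  L2  ⟶  MII  (L2)  txn=∅  M[L2]=70
step 13: P2: load  L1  ⟶  SIS  (L1)  txn=BusRd+Flush  M[L1]=91
step 14: P0: load  L2  ⟶  MII  (L2)  txn=∅  M[L2]=70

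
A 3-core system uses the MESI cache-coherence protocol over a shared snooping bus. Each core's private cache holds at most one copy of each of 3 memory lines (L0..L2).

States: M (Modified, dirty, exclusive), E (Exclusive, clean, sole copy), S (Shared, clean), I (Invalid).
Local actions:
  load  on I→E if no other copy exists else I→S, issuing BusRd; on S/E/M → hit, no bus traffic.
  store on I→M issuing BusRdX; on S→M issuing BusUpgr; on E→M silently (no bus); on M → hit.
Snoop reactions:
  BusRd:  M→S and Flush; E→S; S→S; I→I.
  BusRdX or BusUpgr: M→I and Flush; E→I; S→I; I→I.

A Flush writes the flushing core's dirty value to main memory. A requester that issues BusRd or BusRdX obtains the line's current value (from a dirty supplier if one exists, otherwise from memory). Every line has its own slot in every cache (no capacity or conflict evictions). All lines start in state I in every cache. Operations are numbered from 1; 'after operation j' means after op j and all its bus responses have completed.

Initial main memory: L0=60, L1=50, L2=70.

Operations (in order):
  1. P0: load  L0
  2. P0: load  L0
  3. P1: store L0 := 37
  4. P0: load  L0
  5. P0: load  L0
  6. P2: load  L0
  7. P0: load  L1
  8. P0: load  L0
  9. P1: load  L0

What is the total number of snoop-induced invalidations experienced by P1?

1. P0: load  L0  bus=[BusRd]  L0: P0=E P1=I P2=I  mem[L0]=60
2. P0: load  L0  bus=[-]  L0: P0=E P1=I P2=I  mem[L0]=60
3. P1: store L0 := 37  bus=[BusRdX]  L0: P0=I P1=M P2=I  mem[L0]=60
4. P0: load  L0  bus=[BusRd,Flush]  L0: P0=S P1=S P2=I  mem[L0]=37
5. P0: load  L0  bus=[-]  L0: P0=S P1=S P2=I  mem[L0]=37
6. P2: load  L0  bus=[BusRd]  L0: P0=S P1=S P2=S  mem[L0]=37
7. P0: load  L1  bus=[BusRd]  L1: P0=E P1=I P2=I  mem[L1]=50
8. P0: load  L0  bus=[-]  L0: P0=S P1=S P2=S  mem[L0]=37
9. P1: load  L0  bus=[-]  L0: P0=S P1=S P2=S  mem[L0]=37

invalidations = 0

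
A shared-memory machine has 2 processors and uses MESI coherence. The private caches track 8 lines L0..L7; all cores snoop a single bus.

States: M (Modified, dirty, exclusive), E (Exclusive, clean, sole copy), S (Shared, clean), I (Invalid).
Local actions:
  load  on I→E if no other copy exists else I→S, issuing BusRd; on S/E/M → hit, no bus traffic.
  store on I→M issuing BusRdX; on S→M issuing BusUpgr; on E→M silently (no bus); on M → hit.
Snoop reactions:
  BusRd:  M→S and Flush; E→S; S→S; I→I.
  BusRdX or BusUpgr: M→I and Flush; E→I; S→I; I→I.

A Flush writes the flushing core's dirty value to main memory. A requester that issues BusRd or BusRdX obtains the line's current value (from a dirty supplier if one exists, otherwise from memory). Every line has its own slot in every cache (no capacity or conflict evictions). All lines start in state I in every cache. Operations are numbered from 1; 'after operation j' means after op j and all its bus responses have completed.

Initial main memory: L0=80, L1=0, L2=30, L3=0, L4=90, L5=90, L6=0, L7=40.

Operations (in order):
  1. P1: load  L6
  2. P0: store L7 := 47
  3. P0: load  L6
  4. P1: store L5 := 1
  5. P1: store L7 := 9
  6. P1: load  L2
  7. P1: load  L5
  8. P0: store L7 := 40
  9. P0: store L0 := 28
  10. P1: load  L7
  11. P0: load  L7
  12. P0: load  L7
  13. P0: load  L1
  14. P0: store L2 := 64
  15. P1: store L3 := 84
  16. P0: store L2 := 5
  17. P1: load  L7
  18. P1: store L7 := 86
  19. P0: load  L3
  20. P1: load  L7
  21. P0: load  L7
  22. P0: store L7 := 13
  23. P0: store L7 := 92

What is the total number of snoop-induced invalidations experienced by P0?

invalidations = 2

  op1 P1: load  L6 → I/E on L6; bus BusRd; mem=0
  op2 P0: store L7 := 47 → M/I on L7; bus BusRdX; mem=40
  op3 P0: load  L6 → S/S on L6; bus BusRd; mem=0
  op4 P1: store L5 := 1 → I/M on L5; bus BusRdX; mem=90
  op5 P1: store L7 := 9 → I/M on L7; bus BusRdX Flush; mem=47
  op6 P1: load  L2 → I/E on L2; bus BusRd; mem=30
  op7 P1: load  L5 → I/M on L5; bus (none); mem=90
  op8 P0: store L7 := 40 → M/I on L7; bus BusRdX Flush; mem=9
  op9 P0: store L0 := 28 → M/I on L0; bus BusRdX; mem=80
  op10 P1: load  L7 → S/S on L7; bus BusRd Flush; mem=40
  op11 P0: load  L7 → S/S on L7; bus (none); mem=40
  op12 P0: load  L7 → S/S on L7; bus (none); mem=40
  op13 P0: load  L1 → E/I on L1; bus BusRd; mem=0
  op14 P0: store L2 := 64 → M/I on L2; bus BusRdX; mem=30
  op15 P1: store L3 := 84 → I/M on L3; bus BusRdX; mem=0
  op16 P0: store L2 := 5 → M/I on L2; bus (none); mem=30
  op17 P1: load  L7 → S/S on L7; bus (none); mem=40
  op18 P1: store L7 := 86 → I/M on L7; bus BusUpgr; mem=40
  op19 P0: load  L3 → S/S on L3; bus BusRd Flush; mem=84
  op20 P1: load  L7 → I/M on L7; bus (none); mem=40
  op21 P0: load  L7 → S/S on L7; bus BusRd Flush; mem=86
  op22 P0: store L7 := 13 → M/I on L7; bus BusUpgr; mem=86
  op23 P0: store L7 := 92 → M/I on L7; bus (none); mem=86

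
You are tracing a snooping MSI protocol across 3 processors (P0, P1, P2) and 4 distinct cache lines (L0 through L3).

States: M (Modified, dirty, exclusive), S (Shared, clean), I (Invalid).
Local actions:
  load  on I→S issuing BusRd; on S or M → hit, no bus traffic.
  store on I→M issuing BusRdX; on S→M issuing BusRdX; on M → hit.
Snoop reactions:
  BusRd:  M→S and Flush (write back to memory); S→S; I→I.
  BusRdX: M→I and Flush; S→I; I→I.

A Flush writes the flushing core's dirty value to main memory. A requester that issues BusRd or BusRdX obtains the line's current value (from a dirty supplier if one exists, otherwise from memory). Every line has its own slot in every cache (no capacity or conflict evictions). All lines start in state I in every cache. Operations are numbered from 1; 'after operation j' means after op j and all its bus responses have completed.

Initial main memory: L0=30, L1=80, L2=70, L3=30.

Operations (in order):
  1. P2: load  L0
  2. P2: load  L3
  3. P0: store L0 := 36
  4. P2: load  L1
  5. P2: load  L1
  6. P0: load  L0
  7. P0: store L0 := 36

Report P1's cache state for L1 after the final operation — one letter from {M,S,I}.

state = I

1. P2: load  L0  bus=[BusRd]  L0: P0=I P1=I P2=S  mem[L0]=30
2. P2: load  L3  bus=[BusRd]  L3: P0=I P1=I P2=S  mem[L3]=30
3. P0: store L0 := 36  bus=[BusRdX]  L0: P0=M P1=I P2=I  mem[L0]=30
4. P2: load  L1  bus=[BusRd]  L1: P0=I P1=I P2=S  mem[L1]=80
5. P2: load  L1  bus=[-]  L1: P0=I P1=I P2=S  mem[L1]=80
6. P0: load  L0  bus=[-]  L0: P0=M P1=I P2=I  mem[L0]=30
7. P0: store L0 := 36  bus=[-]  L0: P0=M P1=I P2=I  mem[L0]=30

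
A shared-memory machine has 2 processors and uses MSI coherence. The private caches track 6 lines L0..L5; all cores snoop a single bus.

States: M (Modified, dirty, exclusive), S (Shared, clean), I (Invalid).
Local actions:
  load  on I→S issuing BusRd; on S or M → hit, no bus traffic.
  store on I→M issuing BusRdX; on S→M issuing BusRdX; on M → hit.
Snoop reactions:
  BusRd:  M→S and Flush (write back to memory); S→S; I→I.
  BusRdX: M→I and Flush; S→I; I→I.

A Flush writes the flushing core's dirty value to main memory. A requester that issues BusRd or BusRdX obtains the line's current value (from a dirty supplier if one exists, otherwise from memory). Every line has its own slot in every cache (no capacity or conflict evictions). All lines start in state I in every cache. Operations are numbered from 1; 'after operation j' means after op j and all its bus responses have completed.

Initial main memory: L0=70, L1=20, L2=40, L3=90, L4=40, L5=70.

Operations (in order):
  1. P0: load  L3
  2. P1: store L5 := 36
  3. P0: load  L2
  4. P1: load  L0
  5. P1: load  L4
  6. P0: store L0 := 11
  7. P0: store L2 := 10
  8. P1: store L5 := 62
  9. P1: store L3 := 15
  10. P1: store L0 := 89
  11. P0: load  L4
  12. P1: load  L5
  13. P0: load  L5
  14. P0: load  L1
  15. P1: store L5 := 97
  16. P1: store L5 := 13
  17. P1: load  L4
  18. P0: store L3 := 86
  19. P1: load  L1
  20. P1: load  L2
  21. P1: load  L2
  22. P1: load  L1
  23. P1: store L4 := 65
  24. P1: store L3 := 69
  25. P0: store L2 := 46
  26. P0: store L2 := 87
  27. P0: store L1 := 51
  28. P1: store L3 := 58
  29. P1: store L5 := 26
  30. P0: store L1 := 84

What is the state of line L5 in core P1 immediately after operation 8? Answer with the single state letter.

state = M

1. P0: load  L3  bus=[BusRd]  L3: P0=S P1=I  mem[L3]=90
2. P1: store L5 := 36  bus=[BusRdX]  L5: P0=I P1=M  mem[L5]=70
3. P0: load  L2  bus=[BusRd]  L2: P0=S P1=I  mem[L2]=40
4. P1: load  L0  bus=[BusRd]  L0: P0=I P1=S  mem[L0]=70
5. P1: load  L4  bus=[BusRd]  L4: P0=I P1=S  mem[L4]=40
6. P0: store L0 := 11  bus=[BusRdX]  L0: P0=M P1=I  mem[L0]=70
7. P0: store L2 := 10  bus=[BusRdX]  L2: P0=M P1=I  mem[L2]=40
8. P1: store L5 := 62  bus=[-]  L5: P0=I P1=M  mem[L5]=70
9. P1: store L3 := 15  bus=[BusRdX]  L3: P0=I P1=M  mem[L3]=90
10. P1: store L0 := 89  bus=[BusRdX,Flush]  L0: P0=I P1=M  mem[L0]=11
11. P0: load  L4  bus=[BusRd]  L4: P0=S P1=S  mem[L4]=40
12. P1: load  L5  bus=[-]  L5: P0=I P1=M  mem[L5]=70
13. P0: load  L5  bus=[BusRd,Flush]  L5: P0=S P1=S  mem[L5]=62
14. P0: load  L1  bus=[BusRd]  L1: P0=S P1=I  mem[L1]=20
15. P1: store L5 := 97  bus=[BusRdX]  L5: P0=I P1=M  mem[L5]=62
16. P1: store L5 := 13  bus=[-]  L5: P0=I P1=M  mem[L5]=62
17. P1: load  L4  bus=[-]  L4: P0=S P1=S  mem[L4]=40
18. P0: store L3 := 86  bus=[BusRdX,Flush]  L3: P0=M P1=I  mem[L3]=15
19. P1: load  L1  bus=[BusRd]  L1: P0=S P1=S  mem[L1]=20
20. P1: load  L2  bus=[BusRd,Flush]  L2: P0=S P1=S  mem[L2]=10
21. P1: load  L2  bus=[-]  L2: P0=S P1=S  mem[L2]=10
22. P1: load  L1  bus=[-]  L1: P0=S P1=S  mem[L1]=20
23. P1: store L4 := 65  bus=[BusRdX]  L4: P0=I P1=M  mem[L4]=40
24. P1: store L3 := 69  bus=[BusRdX,Flush]  L3: P0=I P1=M  mem[L3]=86
25. P0: store L2 := 46  bus=[BusRdX]  L2: P0=M P1=I  mem[L2]=10
26. P0: store L2 := 87  bus=[-]  L2: P0=M P1=I  mem[L2]=10
27. P0: store L1 := 51  bus=[BusRdX]  L1: P0=M P1=I  mem[L1]=20
28. P1: store L3 := 58  bus=[-]  L3: P0=I P1=M  mem[L3]=86
29. P1: store L5 := 26  bus=[-]  L5: P0=I P1=M  mem[L5]=62
30. P0: store L1 := 84  bus=[-]  L1: P0=M P1=I  mem[L1]=20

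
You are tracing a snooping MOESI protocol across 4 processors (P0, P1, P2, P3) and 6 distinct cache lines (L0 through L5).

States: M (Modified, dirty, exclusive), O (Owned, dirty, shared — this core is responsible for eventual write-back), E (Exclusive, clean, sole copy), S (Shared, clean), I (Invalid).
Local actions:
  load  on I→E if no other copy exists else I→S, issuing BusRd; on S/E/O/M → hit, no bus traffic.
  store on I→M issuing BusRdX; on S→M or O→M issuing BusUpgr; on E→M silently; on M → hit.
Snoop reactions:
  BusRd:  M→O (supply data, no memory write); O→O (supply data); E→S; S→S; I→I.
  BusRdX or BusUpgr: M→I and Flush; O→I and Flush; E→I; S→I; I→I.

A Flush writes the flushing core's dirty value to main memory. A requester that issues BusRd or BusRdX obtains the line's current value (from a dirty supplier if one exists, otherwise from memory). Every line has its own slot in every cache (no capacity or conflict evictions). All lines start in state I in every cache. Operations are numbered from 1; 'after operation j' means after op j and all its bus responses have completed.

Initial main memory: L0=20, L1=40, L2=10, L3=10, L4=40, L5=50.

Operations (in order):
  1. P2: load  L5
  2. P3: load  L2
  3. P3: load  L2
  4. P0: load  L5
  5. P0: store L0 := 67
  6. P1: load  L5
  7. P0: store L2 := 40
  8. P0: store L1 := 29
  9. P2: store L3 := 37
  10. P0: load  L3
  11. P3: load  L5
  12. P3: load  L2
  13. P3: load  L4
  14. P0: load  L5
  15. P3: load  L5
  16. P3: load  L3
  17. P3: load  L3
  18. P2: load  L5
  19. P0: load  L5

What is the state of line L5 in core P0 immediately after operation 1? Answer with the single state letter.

state = I

  op1 P2: load  L5 → I/I/E/I on L5; bus BusRd; mem=50
  op2 P3: load  L2 → I/I/I/E on L2; bus BusRd; mem=10
  op3 P3: load  L2 → I/I/I/E on L2; bus (none); mem=10
  op4 P0: load  L5 → S/I/S/I on L5; bus BusRd; mem=50
  op5 P0: store L0 := 67 → M/I/I/I on L0; bus BusRdX; mem=20
  op6 P1: load  L5 → S/S/S/I on L5; bus BusRd; mem=50
  op7 P0: store L2 := 40 → M/I/I/I on L2; bus BusRdX; mem=10
  op8 P0: store L1 := 29 → M/I/I/I on L1; bus BusRdX; mem=40
  op9 P2: store L3 := 37 → I/I/M/I on L3; bus BusRdX; mem=10
  op10 P0: load  L3 → S/I/O/I on L3; bus BusRd; mem=10
  op11 P3: load  L5 → S/S/S/S on L5; bus BusRd; mem=50
  op12 P3: load  L2 → O/I/I/S on L2; bus BusRd; mem=10
  op13 P3: load  L4 → I/I/I/E on L4; bus BusRd; mem=40
  op14 P0: load  L5 → S/S/S/S on L5; bus (none); mem=50
  op15 P3: load  L5 → S/S/S/S on L5; bus (none); mem=50
  op16 P3: load  L3 → S/I/O/S on L3; bus BusRd; mem=10
  op17 P3: load  L3 → S/I/O/S on L3; bus (none); mem=10
  op18 P2: load  L5 → S/S/S/S on L5; bus (none); mem=50
  op19 P0: load  L5 → S/S/S/S on L5; bus (none); mem=50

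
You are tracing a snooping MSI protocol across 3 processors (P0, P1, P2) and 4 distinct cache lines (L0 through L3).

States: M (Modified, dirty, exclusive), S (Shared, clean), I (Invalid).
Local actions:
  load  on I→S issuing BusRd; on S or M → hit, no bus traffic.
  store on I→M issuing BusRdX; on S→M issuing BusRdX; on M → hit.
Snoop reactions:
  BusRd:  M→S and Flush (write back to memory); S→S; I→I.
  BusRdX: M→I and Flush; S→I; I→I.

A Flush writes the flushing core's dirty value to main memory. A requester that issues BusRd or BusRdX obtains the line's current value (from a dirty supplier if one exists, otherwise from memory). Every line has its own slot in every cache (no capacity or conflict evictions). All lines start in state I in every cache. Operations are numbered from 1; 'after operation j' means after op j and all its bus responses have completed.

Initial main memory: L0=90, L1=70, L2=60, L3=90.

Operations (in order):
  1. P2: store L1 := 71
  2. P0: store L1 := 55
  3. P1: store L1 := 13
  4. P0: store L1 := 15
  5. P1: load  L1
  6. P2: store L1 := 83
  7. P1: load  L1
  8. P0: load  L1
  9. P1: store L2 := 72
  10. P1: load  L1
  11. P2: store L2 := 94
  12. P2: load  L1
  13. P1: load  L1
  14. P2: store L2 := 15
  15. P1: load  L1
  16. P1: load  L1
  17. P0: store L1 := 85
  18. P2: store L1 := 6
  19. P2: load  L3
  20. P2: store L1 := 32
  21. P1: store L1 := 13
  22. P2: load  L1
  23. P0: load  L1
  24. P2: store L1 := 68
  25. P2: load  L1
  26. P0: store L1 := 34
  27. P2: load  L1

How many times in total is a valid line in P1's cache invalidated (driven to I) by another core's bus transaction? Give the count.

invalidations = 5

  op1 P2: store L1 := 71 → I/I/M on L1; bus BusRdX; mem=70
  op2 P0: store L1 := 55 → M/I/I on L1; bus BusRdX Flush; mem=71
  op3 P1: store L1 := 13 → I/M/I on L1; bus BusRdX Flush; mem=55
  op4 P0: store L1 := 15 → M/I/I on L1; bus BusRdX Flush; mem=13
  op5 P1: load  L1 → S/S/I on L1; bus BusRd Flush; mem=15
  op6 P2: store L1 := 83 → I/I/M on L1; bus BusRdX; mem=15
  op7 P1: load  L1 → I/S/S on L1; bus BusRd Flush; mem=83
  op8 P0: load  L1 → S/S/S on L1; bus BusRd; mem=83
  op9 P1: store L2 := 72 → I/M/I on L2; bus BusRdX; mem=60
  op10 P1: load  L1 → S/S/S on L1; bus (none); mem=83
  op11 P2: store L2 := 94 → I/I/M on L2; bus BusRdX Flush; mem=72
  op12 P2: load  L1 → S/S/S on L1; bus (none); mem=83
  op13 P1: load  L1 → S/S/S on L1; bus (none); mem=83
  op14 P2: store L2 := 15 → I/I/M on L2; bus (none); mem=72
  op15 P1: load  L1 → S/S/S on L1; bus (none); mem=83
  op16 P1: load  L1 → S/S/S on L1; bus (none); mem=83
  op17 P0: store L1 := 85 → M/I/I on L1; bus BusRdX; mem=83
  op18 P2: store L1 := 6 → I/I/M on L1; bus BusRdX Flush; mem=85
  op19 P2: load  L3 → I/I/S on L3; bus BusRd; mem=90
  op20 P2: store L1 := 32 → I/I/M on L1; bus (none); mem=85
  op21 P1: store L1 := 13 → I/M/I on L1; bus BusRdX Flush; mem=32
  op22 P2: load  L1 → I/S/S on L1; bus BusRd Flush; mem=13
  op23 P0: load  L1 → S/S/S on L1; bus BusRd; mem=13
  op24 P2: store L1 := 68 → I/I/M on L1; bus BusRdX; mem=13
  op25 P2: load  L1 → I/I/M on L1; bus (none); mem=13
  op26 P0: store L1 := 34 → M/I/I on L1; bus BusRdX Flush; mem=68
  op27 P2: load  L1 → S/I/S on L1; bus BusRd Flush; mem=34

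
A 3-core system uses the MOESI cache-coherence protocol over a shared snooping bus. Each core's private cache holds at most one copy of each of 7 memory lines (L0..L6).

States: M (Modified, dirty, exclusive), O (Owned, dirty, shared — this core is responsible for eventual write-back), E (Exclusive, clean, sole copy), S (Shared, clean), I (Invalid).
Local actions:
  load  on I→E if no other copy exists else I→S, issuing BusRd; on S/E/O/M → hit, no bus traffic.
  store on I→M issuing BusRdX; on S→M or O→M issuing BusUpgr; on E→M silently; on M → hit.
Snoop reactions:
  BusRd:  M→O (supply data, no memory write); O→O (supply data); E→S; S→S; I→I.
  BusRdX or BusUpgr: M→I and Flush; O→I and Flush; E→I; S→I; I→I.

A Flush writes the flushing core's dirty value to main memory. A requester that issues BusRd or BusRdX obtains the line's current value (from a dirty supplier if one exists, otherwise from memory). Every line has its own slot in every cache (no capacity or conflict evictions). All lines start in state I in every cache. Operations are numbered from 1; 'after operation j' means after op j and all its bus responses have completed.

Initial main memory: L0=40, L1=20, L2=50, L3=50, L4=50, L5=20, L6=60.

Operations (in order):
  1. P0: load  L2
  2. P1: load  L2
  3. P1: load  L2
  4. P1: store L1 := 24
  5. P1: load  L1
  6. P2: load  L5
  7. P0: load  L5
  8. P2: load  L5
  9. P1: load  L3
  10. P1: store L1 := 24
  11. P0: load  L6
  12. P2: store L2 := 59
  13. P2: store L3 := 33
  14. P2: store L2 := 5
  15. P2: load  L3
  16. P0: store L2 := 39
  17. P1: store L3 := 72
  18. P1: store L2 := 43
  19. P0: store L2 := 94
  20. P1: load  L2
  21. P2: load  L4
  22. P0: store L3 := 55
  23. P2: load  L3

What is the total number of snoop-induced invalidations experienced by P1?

invalidations = 4

step 1: P0: load  L2  ⟶  EII  (L2)  txn=BusRd  M[L2]=50
step 2: P1: load  L2  ⟶  SSI  (L2)  txn=BusRd  M[L2]=50
step 3: P1: load  L2  ⟶  SSI  (L2)  txn=∅  M[L2]=50
step 4: P1: store L1 := 24  ⟶  IMI  (L1)  txn=BusRdX  M[L1]=20
step 5: P1: load  L1  ⟶  IMI  (L1)  txn=∅  M[L1]=20
step 6: P2: load  L5  ⟶  IIE  (L5)  txn=BusRd  M[L5]=20
step 7: P0: load  L5  ⟶  SIS  (L5)  txn=BusRd  M[L5]=20
step 8: P2: load  L5  ⟶  SIS  (L5)  txn=∅  M[L5]=20
step 9: P1: load  L3  ⟶  IEI  (L3)  txn=BusRd  M[L3]=50
step 10: P1: store L1 := 24  ⟶  IMI  (L1)  txn=∅  M[L1]=20
step 11: P0: load  L6  ⟶  EII  (L6)  txn=BusRd  M[L6]=60
step 12: P2: store L2 := 59  ⟶  IIM  (L2)  txn=BusRdX  M[L2]=50
step 13: P2: store L3 := 33  ⟶  IIM  (L3)  txn=BusRdX  M[L3]=50
step 14: P2: store L2 := 5  ⟶  IIM  (L2)  txn=∅  M[L2]=50
step 15: P2: load  L3  ⟶  IIM  (L3)  txn=∅  M[L3]=50
step 16: P0: store L2 := 39  ⟶  MII  (L2)  txn=BusRdX+Flush  M[L2]=5
step 17: P1: store L3 := 72  ⟶  IMI  (L3)  txn=BusRdX+Flush  M[L3]=33
step 18: P1: store L2 := 43  ⟶  IMI  (L2)  txn=BusRdX+Flush  M[L2]=39
step 19: P0: store L2 := 94  ⟶  MII  (L2)  txn=BusRdX+Flush  M[L2]=43
step 20: P1: load  L2  ⟶  OSI  (L2)  txn=BusRd  M[L2]=43
step 21: P2: load  L4  ⟶  IIE  (L4)  txn=BusRd  M[L4]=50
step 22: P0: store L3 := 55  ⟶  MII  (L3)  txn=BusRdX+Flush  M[L3]=72
step 23: P2: load  L3  ⟶  OIS  (L3)  txn=BusRd  M[L3]=72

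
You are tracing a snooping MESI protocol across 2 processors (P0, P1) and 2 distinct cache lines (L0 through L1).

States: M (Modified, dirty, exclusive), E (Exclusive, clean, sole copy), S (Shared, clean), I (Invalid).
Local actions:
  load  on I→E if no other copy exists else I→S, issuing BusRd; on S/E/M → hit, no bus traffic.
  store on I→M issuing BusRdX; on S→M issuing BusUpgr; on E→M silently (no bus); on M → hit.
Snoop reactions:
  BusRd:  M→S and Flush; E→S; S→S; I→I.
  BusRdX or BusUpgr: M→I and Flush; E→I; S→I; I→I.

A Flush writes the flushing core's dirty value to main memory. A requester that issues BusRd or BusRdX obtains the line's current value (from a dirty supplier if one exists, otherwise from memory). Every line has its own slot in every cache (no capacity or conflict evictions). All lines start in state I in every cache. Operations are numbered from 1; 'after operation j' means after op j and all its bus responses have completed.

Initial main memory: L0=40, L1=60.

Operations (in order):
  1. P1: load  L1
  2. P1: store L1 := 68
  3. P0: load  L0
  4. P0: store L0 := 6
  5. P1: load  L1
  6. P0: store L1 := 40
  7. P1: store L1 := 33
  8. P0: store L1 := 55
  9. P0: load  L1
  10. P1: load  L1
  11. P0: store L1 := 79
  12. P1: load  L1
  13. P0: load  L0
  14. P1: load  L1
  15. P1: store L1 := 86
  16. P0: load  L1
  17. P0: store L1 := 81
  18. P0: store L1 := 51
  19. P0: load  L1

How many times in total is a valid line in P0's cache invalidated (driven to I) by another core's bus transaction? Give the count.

[1] P1: load  L1 | P0:I, P1:E(60) | bus: BusRd
[2] P1: store L1 := 68 | P0:I, P1:M(68) | bus: none
[3] P0: load  L0 | P0:E(40), P1:I | bus: BusRd
[4] P0: store L0 := 6 | P0:M(6), P1:I | bus: none
[5] P1: load  L1 | P0:I, P1:M(68) | bus: none
[6] P0: store L1 := 40 | P0:M(40), P1:I | bus: BusRdX,Flush
[7] P1: store L1 := 33 | P0:I, P1:M(33) | bus: BusRdX,Flush
[8] P0: store L1 := 55 | P0:M(55), P1:I | bus: BusRdX,Flush
[9] P0: load  L1 | P0:M(55), P1:I | bus: none
[10] P1: load  L1 | P0:S(55), P1:S(55) | bus: BusRd,Flush
[11] P0: store L1 := 79 | P0:M(79), P1:I | bus: BusUpgr
[12] P1: load  L1 | P0:S(79), P1:S(79) | bus: BusRd,Flush
[13] P0: load  L0 | P0:M(6), P1:I | bus: none
[14] P1: load  L1 | P0:S(79), P1:S(79) | bus: none
[15] P1: store L1 := 86 | P0:I, P1:M(86) | bus: BusUpgr
[16] P0: load  L1 | P0:S(86), P1:S(86) | bus: BusRd,Flush
[17] P0: store L1 := 81 | P0:M(81), P1:I | bus: BusUpgr
[18] P0: store L1 := 51 | P0:M(51), P1:I | bus: none
[19] P0: load  L1 | P0:M(51), P1:I | bus: none

invalidations = 2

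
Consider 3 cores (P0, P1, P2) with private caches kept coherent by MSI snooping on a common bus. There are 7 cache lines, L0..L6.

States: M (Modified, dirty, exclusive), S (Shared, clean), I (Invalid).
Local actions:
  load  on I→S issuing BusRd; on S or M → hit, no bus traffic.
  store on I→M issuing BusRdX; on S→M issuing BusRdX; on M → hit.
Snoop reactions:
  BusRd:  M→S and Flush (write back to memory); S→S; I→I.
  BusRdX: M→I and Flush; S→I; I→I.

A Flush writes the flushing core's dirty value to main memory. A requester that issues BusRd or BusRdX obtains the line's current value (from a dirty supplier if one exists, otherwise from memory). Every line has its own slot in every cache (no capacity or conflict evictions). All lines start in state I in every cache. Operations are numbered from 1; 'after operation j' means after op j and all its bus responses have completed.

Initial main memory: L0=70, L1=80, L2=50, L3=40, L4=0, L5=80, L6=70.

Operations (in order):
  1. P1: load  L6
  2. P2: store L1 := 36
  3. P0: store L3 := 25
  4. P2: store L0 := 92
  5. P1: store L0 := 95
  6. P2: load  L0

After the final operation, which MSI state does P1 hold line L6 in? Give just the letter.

  op1 P1: load  L6 → I/S/I on L6; bus BusRd; mem=70
  op2 P2: store L1 := 36 → I/I/M on L1; bus BusRdX; mem=80
  op3 P0: store L3 := 25 → M/I/I on L3; bus BusRdX; mem=40
  op4 P2: store L0 := 92 → I/I/M on L0; bus BusRdX; mem=70
  op5 P1: store L0 := 95 → I/M/I on L0; bus BusRdX Flush; mem=92
  op6 P2: load  L0 → I/S/S on L0; bus BusRd Flush; mem=95

state = S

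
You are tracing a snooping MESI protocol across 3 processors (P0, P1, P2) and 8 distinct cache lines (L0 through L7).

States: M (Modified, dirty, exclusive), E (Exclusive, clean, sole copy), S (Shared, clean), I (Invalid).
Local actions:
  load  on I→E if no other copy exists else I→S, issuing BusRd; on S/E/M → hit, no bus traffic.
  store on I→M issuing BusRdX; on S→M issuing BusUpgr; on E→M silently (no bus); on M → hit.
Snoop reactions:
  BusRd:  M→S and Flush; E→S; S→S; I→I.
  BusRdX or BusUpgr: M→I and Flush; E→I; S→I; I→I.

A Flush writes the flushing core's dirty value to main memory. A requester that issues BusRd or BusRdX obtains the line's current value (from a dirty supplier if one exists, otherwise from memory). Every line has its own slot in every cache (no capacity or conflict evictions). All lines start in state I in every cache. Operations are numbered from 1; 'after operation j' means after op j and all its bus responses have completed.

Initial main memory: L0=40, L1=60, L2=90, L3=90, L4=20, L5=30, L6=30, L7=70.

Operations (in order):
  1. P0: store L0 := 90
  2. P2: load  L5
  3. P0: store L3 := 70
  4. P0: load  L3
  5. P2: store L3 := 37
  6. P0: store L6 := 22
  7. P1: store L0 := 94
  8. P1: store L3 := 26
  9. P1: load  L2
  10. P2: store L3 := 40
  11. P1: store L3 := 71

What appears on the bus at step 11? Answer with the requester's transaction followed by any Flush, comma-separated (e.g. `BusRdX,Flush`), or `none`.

step 1: P0: store L0 := 90  ⟶  MII  (L0)  txn=BusRdX  M[L0]=40
step 2: P2: load  L5  ⟶  IIE  (L5)  txn=BusRd  M[L5]=30
step 3: P0: store L3 := 70  ⟶  MII  (L3)  txn=BusRdX  M[L3]=90
step 4: P0: load  L3  ⟶  MII  (L3)  txn=∅  M[L3]=90
step 5: P2: store L3 := 37  ⟶  IIM  (L3)  txn=BusRdX+Flush  M[L3]=70
step 6: P0: store L6 := 22  ⟶  MII  (L6)  txn=BusRdX  M[L6]=30
step 7: P1: store L0 := 94  ⟶  IMI  (L0)  txn=BusRdX+Flush  M[L0]=90
step 8: P1: store L3 := 26  ⟶  IMI  (L3)  txn=BusRdX+Flush  M[L3]=37
step 9: P1: load  L2  ⟶  IEI  (L2)  txn=BusRd  M[L2]=90
step 10: P2: store L3 := 40  ⟶  IIM  (L3)  txn=BusRdX+Flush  M[L3]=26
step 11: P1: store L3 := 71  ⟶  IMI  (L3)  txn=BusRdX+Flush  M[L3]=40

bus = BusRdX,Flush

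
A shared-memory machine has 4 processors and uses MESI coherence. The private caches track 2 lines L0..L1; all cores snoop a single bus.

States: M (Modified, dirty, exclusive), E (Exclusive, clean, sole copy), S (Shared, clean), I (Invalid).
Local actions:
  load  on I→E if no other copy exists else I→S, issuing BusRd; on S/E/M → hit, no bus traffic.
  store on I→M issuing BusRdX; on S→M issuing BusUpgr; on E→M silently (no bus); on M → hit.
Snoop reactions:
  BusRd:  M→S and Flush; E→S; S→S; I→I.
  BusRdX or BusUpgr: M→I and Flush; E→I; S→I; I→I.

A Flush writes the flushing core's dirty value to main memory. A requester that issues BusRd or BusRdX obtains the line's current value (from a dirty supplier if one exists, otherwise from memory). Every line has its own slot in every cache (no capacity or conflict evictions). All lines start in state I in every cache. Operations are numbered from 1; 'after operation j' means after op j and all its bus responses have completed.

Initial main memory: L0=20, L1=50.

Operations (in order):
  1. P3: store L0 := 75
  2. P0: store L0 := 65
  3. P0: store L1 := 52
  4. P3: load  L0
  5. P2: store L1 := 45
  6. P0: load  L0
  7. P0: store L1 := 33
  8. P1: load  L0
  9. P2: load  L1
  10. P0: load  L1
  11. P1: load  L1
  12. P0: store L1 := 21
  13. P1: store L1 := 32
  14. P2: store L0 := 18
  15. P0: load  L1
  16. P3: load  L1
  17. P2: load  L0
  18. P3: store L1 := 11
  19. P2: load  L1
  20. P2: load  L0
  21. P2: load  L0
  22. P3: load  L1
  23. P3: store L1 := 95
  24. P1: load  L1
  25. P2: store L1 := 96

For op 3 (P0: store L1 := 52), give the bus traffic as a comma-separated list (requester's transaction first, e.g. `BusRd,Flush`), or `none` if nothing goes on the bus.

[1] P3: store L0 := 75 | P0:I, P1:I, P2:I, P3:M(75) | bus: BusRdX
[2] P0: store L0 := 65 | P0:M(65), P1:I, P2:I, P3:I | bus: BusRdX,Flush
[3] P0: store L1 := 52 | P0:M(52), P1:I, P2:I, P3:I | bus: BusRdX
[4] P3: load  L0 | P0:S(65), P1:I, P2:I, P3:S(65) | bus: BusRd,Flush
[5] P2: store L1 := 45 | P0:I, P1:I, P2:M(45), P3:I | bus: BusRdX,Flush
[6] P0: load  L0 | P0:S(65), P1:I, P2:I, P3:S(65) | bus: none
[7] P0: store L1 := 33 | P0:M(33), P1:I, P2:I, P3:I | bus: BusRdX,Flush
[8] P1: load  L0 | P0:S(65), P1:S(65), P2:I, P3:S(65) | bus: BusRd
[9] P2: load  L1 | P0:S(33), P1:I, P2:S(33), P3:I | bus: BusRd,Flush
[10] P0: load  L1 | P0:S(33), P1:I, P2:S(33), P3:I | bus: none
[11] P1: load  L1 | P0:S(33), P1:S(33), P2:S(33), P3:I | bus: BusRd
[12] P0: store L1 := 21 | P0:M(21), P1:I, P2:I, P3:I | bus: BusUpgr
[13] P1: store L1 := 32 | P0:I, P1:M(32), P2:I, P3:I | bus: BusRdX,Flush
[14] P2: store L0 := 18 | P0:I, P1:I, P2:M(18), P3:I | bus: BusRdX
[15] P0: load  L1 | P0:S(32), P1:S(32), P2:I, P3:I | bus: BusRd,Flush
[16] P3: load  L1 | P0:S(32), P1:S(32), P2:I, P3:S(32) | bus: BusRd
[17] P2: load  L0 | P0:I, P1:I, P2:M(18), P3:I | bus: none
[18] P3: store L1 := 11 | P0:I, P1:I, P2:I, P3:M(11) | bus: BusUpgr
[19] P2: load  L1 | P0:I, P1:I, P2:S(11), P3:S(11) | bus: BusRd,Flush
[20] P2: load  L0 | P0:I, P1:I, P2:M(18), P3:I | bus: none
[21] P2: load  L0 | P0:I, P1:I, P2:M(18), P3:I | bus: none
[22] P3: load  L1 | P0:I, P1:I, P2:S(11), P3:S(11) | bus: none
[23] P3: store L1 := 95 | P0:I, P1:I, P2:I, P3:M(95) | bus: BusUpgr
[24] P1: load  L1 | P0:I, P1:S(95), P2:I, P3:S(95) | bus: BusRd,Flush
[25] P2: store L1 := 96 | P0:I, P1:I, P2:M(96), P3:I | bus: BusRdX

bus = BusRdX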